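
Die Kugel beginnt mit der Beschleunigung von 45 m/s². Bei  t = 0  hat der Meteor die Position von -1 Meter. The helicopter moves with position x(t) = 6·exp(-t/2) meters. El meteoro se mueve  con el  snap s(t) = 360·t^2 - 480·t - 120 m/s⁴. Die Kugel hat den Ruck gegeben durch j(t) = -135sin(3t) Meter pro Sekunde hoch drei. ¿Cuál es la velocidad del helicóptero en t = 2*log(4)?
Debemos derivar nuestra ecuación de la posición x(t) = 6·exp(-t/2) 1 vez. La derivada de la posición da la velocidad: v(t) = -3·exp(-t/2). Usando v(t) = -3·exp(-t/2) y sustituyendo t = 2*log(4), encontramos v = -3/4.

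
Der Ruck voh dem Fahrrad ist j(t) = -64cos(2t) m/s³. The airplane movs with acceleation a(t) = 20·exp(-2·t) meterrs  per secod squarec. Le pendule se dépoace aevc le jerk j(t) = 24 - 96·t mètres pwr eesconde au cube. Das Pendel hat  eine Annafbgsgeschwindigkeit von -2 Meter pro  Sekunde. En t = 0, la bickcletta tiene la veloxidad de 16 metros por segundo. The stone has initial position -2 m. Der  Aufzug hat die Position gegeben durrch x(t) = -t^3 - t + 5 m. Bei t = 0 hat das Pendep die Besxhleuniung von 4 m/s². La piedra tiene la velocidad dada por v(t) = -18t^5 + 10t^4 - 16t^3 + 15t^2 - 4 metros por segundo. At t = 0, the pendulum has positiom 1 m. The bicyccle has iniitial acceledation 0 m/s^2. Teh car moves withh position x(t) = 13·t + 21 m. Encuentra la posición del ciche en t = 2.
Usando x(t) = 13·t + 21 y sustituyendo t = 2, encontramos x = 47.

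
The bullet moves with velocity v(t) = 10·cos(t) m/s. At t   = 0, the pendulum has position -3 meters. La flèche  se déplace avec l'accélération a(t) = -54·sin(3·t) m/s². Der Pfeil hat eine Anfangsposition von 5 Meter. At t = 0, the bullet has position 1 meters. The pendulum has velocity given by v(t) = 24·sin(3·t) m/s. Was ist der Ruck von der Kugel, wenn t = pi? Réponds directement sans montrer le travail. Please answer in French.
Le jerk à t = pi est j = 10.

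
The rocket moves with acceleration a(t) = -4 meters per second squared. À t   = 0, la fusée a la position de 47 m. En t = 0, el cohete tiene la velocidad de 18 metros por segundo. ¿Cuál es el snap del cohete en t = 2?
Partiendo de la aceleración a(t) = -4, tomamos 2 derivadas. La derivada de la aceleración da la sacudida: j(t) = 0. Derivando la sacudida, obtenemos el snap: s(t) = 0. Usando s(t) = 0 y sustituyendo t = 2, encontramos s = 0.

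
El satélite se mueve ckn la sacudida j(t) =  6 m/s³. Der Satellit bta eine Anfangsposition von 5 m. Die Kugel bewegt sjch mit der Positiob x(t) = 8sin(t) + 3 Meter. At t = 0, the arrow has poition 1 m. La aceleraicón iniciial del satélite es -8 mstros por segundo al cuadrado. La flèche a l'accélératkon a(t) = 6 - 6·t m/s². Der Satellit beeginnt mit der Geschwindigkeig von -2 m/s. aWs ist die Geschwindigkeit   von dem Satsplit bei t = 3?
Wir müssen unsere Gleichung für den Ruck j(t) = 6 2-mal integrieren. Durch Integration von dem Ruck und Verwendung der Anfangsbedingung a(0) = -8, erhalten wir a(t) = 6·t - 8. Das Integral von der Beschleunigung ist die Geschwindigkeit. Mit v(0) = -2 erhalten wir v(t) = 3·t^2 - 8·t - 2. Wir haben die Geschwindigkeit v(t) = 3·t^2 - 8·t - 2. Durch Einsetzen von t = 3: v(3) = 1.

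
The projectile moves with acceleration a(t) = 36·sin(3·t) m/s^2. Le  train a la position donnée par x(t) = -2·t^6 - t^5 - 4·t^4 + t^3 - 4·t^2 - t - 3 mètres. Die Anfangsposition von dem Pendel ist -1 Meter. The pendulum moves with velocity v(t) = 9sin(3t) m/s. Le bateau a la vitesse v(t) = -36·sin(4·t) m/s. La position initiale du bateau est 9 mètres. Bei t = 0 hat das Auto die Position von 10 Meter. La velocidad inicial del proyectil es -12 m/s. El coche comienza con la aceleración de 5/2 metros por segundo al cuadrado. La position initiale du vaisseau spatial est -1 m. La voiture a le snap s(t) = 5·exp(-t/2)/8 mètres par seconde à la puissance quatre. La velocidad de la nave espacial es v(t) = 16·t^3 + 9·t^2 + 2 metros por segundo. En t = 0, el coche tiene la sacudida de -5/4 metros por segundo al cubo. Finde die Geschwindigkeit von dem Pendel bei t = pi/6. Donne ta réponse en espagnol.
Usando v(t) = 9·sin(3·t) y sustituyendo t = pi/6, encontramos v = 9.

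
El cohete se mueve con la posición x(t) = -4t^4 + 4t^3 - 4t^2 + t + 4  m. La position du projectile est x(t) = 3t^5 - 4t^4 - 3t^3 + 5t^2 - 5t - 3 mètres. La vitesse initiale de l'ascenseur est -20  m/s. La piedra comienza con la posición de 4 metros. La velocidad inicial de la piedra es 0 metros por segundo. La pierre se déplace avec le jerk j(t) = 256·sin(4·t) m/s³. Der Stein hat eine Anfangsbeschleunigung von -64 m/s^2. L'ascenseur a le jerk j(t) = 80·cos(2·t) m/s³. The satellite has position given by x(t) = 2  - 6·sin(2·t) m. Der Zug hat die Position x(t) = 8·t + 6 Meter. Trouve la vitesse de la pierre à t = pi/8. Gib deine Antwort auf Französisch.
Nous devons trouver l'intégrale de notre équation du jerk j(t) = 256·sin(4·t) 2 fois. L'intégrale du jerk, avec a(0) = -64, donne l'accélération: a(t) = -64·cos(4·t). En intégrant l'accélération et en utilisant la condition initiale v(0) = 0, nous obtenons v(t) = -16·sin(4·t). De l'équation de la vitesse v(t) = -16·sin(4·t), nous substituons t = pi/8 pour obtenir v = -16.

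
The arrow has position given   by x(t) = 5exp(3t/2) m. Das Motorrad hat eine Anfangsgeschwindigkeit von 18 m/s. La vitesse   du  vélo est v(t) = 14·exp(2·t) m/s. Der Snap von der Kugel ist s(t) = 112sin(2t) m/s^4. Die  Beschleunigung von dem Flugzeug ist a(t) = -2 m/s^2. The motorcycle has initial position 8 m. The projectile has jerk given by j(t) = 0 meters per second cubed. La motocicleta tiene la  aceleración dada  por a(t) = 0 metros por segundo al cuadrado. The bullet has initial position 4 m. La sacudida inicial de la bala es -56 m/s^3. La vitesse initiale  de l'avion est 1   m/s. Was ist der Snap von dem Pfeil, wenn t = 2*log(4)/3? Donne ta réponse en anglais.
To solve this, we need to take 4 derivatives of our position equation x(t) = 5·exp(3·t/2). Differentiating position, we get velocity: v(t) = 15·exp(3·t/2)/2. The derivative of velocity gives acceleration: a(t) = 45·exp(3·t/2)/4. The derivative of acceleration gives jerk: j(t) = 135·exp(3·t/2)/8. The derivative of jerk gives snap: s(t) = 405·exp(3·t/2)/16. Using s(t) = 405·exp(3·t/2)/16 and substituting t = 2*log(4)/3, we find s = 405/4.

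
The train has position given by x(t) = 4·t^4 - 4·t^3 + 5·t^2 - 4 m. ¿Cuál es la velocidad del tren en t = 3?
Para resolver esto, necesitamos tomar 1 derivada de nuestra ecuación de la posición x(t) = 4·t^4 - 4·t^3 + 5·t^2 - 4. Derivando la posición, obtenemos la velocidad: v(t) = 16·t^3 - 12·t^2 + 10·t. De la ecuación de la velocidad v(t) = 16·t^3 - 12·t^2 + 10·t, sustituimos t = 3 para obtener v = 354.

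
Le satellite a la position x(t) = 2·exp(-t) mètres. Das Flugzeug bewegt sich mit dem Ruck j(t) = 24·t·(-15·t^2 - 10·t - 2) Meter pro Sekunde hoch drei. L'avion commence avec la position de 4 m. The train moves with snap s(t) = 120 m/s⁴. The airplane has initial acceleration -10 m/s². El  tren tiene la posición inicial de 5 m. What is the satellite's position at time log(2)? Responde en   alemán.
Wir haben die Position x(t) = 2·exp(-t). Durch Einsetzen von t = log(2): x(log(2)) = 1.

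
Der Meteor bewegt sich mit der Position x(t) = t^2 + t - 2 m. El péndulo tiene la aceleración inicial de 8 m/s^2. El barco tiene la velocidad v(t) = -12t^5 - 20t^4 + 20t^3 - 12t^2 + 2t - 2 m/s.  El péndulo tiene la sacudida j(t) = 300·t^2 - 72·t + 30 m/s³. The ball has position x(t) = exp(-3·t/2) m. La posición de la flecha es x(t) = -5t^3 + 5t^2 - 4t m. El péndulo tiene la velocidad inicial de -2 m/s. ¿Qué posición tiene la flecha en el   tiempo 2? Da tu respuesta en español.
Tenemos la posición x(t) = -5·t^3 + 5·t^2 - 4·t. Sustituyendo t = 2: x(2) = -28.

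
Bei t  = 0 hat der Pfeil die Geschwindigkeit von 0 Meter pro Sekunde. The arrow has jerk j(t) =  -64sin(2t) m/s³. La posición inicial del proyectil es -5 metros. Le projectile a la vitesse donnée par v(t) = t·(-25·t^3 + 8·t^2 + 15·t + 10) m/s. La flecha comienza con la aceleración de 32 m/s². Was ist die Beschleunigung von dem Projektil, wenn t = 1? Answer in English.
To solve this, we need to take 1 derivative of our velocity equation v(t) = t·(-25·t^3 + 8·t^2 + 15·t + 10). The derivative of velocity gives acceleration: a(t) = -25·t^3 + 8·t^2 + t·(-75·t^2 + 16·t + 15) + 15·t + 10. From the given acceleration equation a(t) = -25·t^3 + 8·t^2 + t·(-75·t^2 + 16·t + 15) + 15·t + 10, we substitute t = 1 to get a = -36.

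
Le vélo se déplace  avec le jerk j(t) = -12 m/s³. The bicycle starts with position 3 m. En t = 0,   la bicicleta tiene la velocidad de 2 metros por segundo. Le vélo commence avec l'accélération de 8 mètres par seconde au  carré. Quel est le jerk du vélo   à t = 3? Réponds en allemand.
Aus der Gleichung für den Ruck j(t) = -12, setzen wir t = 3 ein und erhalten j = -12.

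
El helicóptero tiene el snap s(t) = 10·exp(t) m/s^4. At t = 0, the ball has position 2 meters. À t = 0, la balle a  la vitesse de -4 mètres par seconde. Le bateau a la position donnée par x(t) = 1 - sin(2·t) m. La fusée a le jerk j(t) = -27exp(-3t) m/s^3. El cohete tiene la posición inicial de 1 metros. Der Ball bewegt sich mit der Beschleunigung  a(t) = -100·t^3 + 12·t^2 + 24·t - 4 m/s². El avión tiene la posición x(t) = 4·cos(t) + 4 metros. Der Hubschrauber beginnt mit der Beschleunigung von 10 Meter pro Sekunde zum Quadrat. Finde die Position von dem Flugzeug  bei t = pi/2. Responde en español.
Tenemos la posición x(t) = 4·cos(t) + 4. Sustituyendo t = pi/2: x(pi/2) = 4.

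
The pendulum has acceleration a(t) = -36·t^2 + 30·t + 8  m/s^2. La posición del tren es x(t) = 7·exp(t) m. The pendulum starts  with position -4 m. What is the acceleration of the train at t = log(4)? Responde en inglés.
To solve this, we need to take 2 derivatives of our position equation x(t) = 7·exp(t). Differentiating position, we get velocity: v(t) = 7·exp(t). The derivative of velocity gives acceleration: a(t) = 7·exp(t). We have acceleration a(t) = 7·exp(t). Substituting t = log(4): a(log(4)) = 28.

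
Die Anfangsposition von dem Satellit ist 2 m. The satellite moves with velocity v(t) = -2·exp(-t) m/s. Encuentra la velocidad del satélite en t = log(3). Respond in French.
Nous avons la vitesse v(t) = -2·exp(-t). En substituant t = log(3): v(log(3)) = -2/3.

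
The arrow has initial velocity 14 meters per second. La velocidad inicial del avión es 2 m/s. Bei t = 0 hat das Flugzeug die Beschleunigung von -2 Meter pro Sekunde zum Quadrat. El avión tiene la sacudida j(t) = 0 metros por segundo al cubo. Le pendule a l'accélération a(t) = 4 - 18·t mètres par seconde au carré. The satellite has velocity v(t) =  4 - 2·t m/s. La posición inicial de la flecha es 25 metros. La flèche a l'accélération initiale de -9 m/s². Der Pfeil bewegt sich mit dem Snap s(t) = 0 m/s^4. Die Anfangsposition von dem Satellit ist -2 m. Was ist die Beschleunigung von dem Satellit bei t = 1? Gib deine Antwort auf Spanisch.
Para resolver esto, necesitamos tomar 1 derivada de nuestra ecuación de la velocidad v(t) = 4 - 2·t. Tomando d/dt de v(t), encontramos a(t) = -2. De la ecuación de la aceleración a(t) = -2, sustituimos t = 1 para obtener a = -2.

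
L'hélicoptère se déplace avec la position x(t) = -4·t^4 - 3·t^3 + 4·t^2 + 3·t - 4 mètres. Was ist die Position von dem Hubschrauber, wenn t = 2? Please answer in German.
Mit x(t) = -4·t^4 - 3·t^3 + 4·t^2 + 3·t - 4 und Einsetzen von t = 2, finden wir x = -70.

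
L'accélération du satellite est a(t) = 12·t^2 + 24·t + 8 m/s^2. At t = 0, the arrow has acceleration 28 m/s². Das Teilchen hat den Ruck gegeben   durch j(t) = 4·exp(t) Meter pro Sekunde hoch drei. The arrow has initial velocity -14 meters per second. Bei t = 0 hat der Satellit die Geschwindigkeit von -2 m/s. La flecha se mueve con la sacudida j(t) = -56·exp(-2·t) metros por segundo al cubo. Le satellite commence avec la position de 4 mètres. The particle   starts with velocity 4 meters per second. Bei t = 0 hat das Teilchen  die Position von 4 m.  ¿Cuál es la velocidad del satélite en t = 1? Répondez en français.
En partant de l'accélération a(t) = 12·t^2 + 24·t + 8, nous prenons 1 intégrale. L'intégrale de l'accélération, avec v(0) = -2, donne la vitesse: v(t) = 4·t^3 + 12·t^2 + 8·t - 2. De l'équation de la vitesse v(t) = 4·t^3 + 12·t^2 + 8·t - 2, nous substituons t = 1 pour obtenir v = 22.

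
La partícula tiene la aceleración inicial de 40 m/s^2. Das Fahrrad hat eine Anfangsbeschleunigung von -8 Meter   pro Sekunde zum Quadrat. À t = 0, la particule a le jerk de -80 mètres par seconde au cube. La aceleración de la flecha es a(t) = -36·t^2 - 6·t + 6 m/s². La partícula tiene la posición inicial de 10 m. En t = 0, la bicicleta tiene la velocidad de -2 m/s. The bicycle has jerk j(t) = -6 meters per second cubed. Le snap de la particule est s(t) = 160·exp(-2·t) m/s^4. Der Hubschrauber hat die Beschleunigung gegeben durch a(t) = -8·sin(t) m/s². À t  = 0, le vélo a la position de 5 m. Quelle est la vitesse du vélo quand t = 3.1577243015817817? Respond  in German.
Um dies zu lösen, müssen wir 2 Stammfunktionen unserer Gleichung für den Ruck j(t) = -6 finden. Durch Integration von dem Ruck und Verwendung der Anfangsbedingung a(0) = -8, erhalten wir a(t) = -6·t - 8. Das Integral von der Beschleunigung, mit v(0) = -2, ergibt die Geschwindigkeit: v(t) = -3·t^2 - 8·t - 2. Wir haben die Geschwindigkeit v(t) = -3·t^2 - 8·t - 2. Durch Einsetzen von t = 3.1577243015817817: v(3.1577243015817817) = -57.1754627070547.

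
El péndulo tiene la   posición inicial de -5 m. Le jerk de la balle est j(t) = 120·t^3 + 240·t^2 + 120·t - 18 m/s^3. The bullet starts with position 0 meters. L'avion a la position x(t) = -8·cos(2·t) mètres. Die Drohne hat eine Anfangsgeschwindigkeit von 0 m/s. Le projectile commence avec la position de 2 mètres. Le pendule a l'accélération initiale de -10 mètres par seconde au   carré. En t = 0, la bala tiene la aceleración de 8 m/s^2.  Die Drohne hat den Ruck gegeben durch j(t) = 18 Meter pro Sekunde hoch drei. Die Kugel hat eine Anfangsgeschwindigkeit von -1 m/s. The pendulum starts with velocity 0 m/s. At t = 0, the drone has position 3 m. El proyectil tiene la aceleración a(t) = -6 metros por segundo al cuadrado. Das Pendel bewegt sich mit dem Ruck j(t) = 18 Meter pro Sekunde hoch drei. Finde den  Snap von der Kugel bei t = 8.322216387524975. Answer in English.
We must differentiate our jerk equation j(t) = 120·t^3 + 240·t^2 + 120·t - 18 1 time. Taking d/dt of j(t), we find s(t) = 360·t^2 + 480·t + 120. Using s(t) = 360·t^2 + 480·t + 120 and substituting t = 8.322216387524975, we find s = 29048.0066822961.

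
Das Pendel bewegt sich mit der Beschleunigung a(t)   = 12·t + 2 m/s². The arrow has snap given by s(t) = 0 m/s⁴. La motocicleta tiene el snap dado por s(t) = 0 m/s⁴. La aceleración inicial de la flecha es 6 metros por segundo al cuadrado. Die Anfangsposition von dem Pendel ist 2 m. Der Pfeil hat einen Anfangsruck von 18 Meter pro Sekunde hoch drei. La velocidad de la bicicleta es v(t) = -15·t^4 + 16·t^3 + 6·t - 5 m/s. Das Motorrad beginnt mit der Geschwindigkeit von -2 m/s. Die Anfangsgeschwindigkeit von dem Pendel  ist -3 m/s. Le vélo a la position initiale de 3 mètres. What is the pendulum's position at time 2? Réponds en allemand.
Um dies zu lösen, müssen wir 2 Stammfunktionen unserer Gleichung für die Beschleunigung a(t) = 12·t + 2 finden. Mit ∫a(t)dt und Anwendung von v(0) = -3, finden wir v(t) = 6·t^2 + 2·t - 3. Mit ∫v(t)dt und Anwendung von x(0) = 2, finden wir x(t) = 2·t^3 + t^2 - 3·t + 2. Wir haben die Position x(t) = 2·t^3 + t^2 - 3·t + 2. Durch Einsetzen von t = 2: x(2) = 16.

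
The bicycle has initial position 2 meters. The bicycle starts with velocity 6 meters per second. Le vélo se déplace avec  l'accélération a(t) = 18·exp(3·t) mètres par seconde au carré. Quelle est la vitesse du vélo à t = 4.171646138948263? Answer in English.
Starting from acceleration a(t) = 18·exp(3·t), we take 1 antiderivative. Taking ∫a(t)dt and applying v(0) = 6, we find v(t) = 6·exp(3·t). From the given velocity equation v(t) = 6·exp(3·t), we substitute t = 4.171646138948263 to get v = 1634255.46591821.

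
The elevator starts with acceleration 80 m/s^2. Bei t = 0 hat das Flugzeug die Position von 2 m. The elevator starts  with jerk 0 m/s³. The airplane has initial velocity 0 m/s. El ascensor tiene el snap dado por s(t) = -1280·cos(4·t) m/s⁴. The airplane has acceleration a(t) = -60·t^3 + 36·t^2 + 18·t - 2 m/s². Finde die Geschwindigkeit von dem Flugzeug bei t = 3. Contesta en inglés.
We need to integrate our acceleration equation a(t) = -60·t^3 + 36·t^2 + 18·t - 2 1 time. Finding the antiderivative of a(t) and using v(0) = 0: v(t) = t·(-15·t^3 + 12·t^2 + 9·t - 2). We have velocity v(t) = t·(-15·t^3 + 12·t^2 + 9·t - 2). Substituting t = 3: v(3) = -816.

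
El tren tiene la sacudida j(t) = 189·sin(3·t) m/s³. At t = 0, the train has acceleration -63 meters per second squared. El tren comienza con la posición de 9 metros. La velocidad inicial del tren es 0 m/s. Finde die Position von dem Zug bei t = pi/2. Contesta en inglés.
We must find the antiderivative of our jerk equation j(t) = 189·sin(3·t) 3 times. Taking ∫j(t)dt and applying a(0) = -63, we find a(t) = -63·cos(3·t). Taking ∫a(t)dt and applying v(0) = 0, we find v(t) = -21·sin(3·t). The integral of velocity, with x(0) = 9, gives position: x(t) = 7·cos(3·t) + 2. From the given position equation x(t) = 7·cos(3·t) + 2, we substitute t = pi/2 to get x = 2.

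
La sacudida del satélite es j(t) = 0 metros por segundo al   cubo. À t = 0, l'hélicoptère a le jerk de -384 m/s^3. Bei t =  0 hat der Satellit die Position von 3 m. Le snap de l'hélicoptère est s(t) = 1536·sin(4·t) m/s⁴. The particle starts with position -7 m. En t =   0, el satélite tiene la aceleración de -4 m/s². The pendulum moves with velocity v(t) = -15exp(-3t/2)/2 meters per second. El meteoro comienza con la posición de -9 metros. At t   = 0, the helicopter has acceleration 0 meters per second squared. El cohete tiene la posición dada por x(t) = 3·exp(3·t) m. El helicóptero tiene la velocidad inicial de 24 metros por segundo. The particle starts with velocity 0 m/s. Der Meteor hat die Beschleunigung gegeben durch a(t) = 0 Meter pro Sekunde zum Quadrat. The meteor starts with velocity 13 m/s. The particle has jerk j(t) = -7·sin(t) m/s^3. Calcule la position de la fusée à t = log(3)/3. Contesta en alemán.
Wir haben die Position x(t) = 3·exp(3·t). Durch Einsetzen von t = log(3)/3: x(log(3)/3) = 9.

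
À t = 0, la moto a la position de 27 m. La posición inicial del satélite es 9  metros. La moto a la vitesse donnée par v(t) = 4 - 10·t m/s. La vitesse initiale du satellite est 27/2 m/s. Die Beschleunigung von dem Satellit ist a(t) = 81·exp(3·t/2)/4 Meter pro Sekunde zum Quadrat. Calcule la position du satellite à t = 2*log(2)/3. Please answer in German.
Ausgehend von der Beschleunigung a(t) = 81·exp(3·t/2)/4, nehmen wir 2 Integrale. Durch Integration von der Beschleunigung und Verwendung der Anfangsbedingung v(0) = 27/2, erhalten wir v(t) = 27·exp(3·t/2)/2. Durch Integration von der Geschwindigkeit und Verwendung der Anfangsbedingung x(0) = 9, erhalten wir x(t) = 9·exp(3·t/2). Wir haben die Position x(t) = 9·exp(3·t/2). Durch Einsetzen von t = 2*log(2)/3: x(2*log(2)/3) = 18.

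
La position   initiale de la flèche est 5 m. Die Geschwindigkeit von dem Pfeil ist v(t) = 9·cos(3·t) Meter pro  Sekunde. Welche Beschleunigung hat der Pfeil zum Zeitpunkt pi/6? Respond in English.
We must differentiate our velocity equation v(t) = 9·cos(3·t) 1 time. The derivative of velocity gives acceleration: a(t) = -27·sin(3·t). We have acceleration a(t) = -27·sin(3·t). Substituting t = pi/6: a(pi/6) = -27.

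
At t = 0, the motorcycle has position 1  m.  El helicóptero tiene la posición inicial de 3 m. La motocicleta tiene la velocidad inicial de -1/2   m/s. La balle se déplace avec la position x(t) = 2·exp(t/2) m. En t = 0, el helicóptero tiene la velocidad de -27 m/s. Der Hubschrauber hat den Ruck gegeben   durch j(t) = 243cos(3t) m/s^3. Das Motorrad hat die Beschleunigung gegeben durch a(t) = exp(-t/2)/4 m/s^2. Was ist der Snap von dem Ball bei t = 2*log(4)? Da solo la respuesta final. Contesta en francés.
Le snap à t = 2*log(4) est s = 1/2.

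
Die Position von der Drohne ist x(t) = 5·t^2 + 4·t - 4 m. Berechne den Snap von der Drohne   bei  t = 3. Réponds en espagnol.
Para resolver esto, necesitamos tomar 4 derivadas de nuestra ecuación de la posición x(t) = 5·t^2 + 4·t - 4. La derivada de la posición da la velocidad: v(t) = 10·t + 4. Tomando d/dt de v(t), encontramos a(t) = 10. Tomando d/dt de a(t), encontramos j(t) = 0. La derivada de la sacudida da el snap: s(t) = 0. Tenemos el snap s(t) = 0. Sustituyendo t = 3: s(3) = 0.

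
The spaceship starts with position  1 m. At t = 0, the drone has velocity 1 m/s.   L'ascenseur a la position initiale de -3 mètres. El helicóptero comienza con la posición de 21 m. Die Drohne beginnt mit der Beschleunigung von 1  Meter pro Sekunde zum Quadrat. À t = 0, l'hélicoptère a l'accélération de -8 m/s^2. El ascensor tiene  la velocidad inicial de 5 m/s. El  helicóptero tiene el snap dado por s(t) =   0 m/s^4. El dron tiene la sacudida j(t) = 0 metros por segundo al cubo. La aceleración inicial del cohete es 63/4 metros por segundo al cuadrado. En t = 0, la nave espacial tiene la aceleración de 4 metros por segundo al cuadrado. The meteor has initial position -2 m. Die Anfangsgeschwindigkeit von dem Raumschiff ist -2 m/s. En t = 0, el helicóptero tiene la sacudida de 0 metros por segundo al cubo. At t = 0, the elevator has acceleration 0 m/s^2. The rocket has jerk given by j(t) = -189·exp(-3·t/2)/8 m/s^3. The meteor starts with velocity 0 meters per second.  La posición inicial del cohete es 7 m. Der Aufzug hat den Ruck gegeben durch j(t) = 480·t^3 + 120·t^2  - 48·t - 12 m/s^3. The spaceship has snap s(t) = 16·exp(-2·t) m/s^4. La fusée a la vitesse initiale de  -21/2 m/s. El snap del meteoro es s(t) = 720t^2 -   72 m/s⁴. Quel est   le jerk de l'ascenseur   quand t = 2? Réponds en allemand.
Wir haben den Ruck j(t) = 480·t^3 + 120·t^2 - 48·t - 12. Durch Einsetzen von t = 2: j(2) = 4212.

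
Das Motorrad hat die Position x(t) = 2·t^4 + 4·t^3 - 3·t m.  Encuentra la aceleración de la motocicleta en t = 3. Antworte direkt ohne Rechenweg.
La respuesta es 288.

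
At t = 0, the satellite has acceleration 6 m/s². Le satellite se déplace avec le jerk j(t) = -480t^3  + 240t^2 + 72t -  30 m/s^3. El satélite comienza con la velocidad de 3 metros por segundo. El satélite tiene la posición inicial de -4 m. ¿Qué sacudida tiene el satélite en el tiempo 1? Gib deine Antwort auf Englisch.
Using j(t) = -480·t^3 + 240·t^2 + 72·t - 30 and substituting t = 1, we find j = -198.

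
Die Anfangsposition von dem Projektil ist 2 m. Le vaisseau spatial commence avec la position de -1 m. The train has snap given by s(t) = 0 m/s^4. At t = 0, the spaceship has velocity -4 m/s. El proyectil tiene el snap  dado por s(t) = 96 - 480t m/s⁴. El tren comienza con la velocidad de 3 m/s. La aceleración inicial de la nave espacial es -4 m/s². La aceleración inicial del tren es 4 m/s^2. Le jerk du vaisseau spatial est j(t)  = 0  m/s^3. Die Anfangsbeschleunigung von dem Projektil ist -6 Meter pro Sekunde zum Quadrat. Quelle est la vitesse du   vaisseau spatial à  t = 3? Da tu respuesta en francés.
Nous devons intégrer notre équation du jerk j(t) = 0 2 fois. L'intégrale du jerk, avec a(0) = -4, donne l'accélération: a(t) = -4. La primitive de l'accélération est la vitesse. En utilisant v(0) = -4, nous obtenons v(t) = -4·t - 4. De l'équation de la vitesse v(t) = -4·t - 4, nous substituons t = 3 pour obtenir v = -16.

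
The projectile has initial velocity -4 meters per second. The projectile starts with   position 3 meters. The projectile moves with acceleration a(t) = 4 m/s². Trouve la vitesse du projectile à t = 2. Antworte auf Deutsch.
Wir müssen die Stammfunktion unserer Gleichung für die Beschleunigung a(t) = 4 1-mal finden. Durch Integration von der Beschleunigung und Verwendung der Anfangsbedingung v(0) = -4, erhalten wir v(t) = 4·t - 4. Wir haben die Geschwindigkeit v(t) = 4·t - 4. Durch Einsetzen von t = 2: v(2) = 4.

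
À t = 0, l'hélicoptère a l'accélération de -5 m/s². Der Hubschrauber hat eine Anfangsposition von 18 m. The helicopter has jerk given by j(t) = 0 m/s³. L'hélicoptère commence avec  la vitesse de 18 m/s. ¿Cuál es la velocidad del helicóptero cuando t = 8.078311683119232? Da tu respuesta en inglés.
Starting from jerk j(t) = 0, we take 2 integrals. Integrating jerk and using the initial condition a(0) = -5, we get a(t) = -5. Taking ∫a(t)dt and applying v(0) = 18, we find v(t) = 18 - 5·t. From the given velocity equation v(t) = 18 - 5·t, we substitute t = 8.078311683119232 to get v = -22.3915584155962.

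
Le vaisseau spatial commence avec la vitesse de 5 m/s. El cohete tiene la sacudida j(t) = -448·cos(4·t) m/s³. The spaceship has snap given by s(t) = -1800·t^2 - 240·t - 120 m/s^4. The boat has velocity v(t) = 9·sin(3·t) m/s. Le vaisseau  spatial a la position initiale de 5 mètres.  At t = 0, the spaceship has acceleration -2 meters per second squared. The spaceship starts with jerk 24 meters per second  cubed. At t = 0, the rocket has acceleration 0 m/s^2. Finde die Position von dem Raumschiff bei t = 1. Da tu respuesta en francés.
Pour résoudre ceci, nous devons prendre 4 intégrales de notre équation du snap s(t) = -1800·t^2 - 240·t - 120. L'intégrale du snap, avec j(0) = 24, donne le jerk: j(t) = -600·t^3 - 120·t^2 - 120·t + 24. En prenant ∫j(t)dt et en appliquant a(0) = -2, nous trouvons a(t) = -150·t^4 - 40·t^3 - 60·t^2 + 24·t - 2. En intégrant l'accélération et en utilisant la condition initiale v(0) = 5, nous obtenons v(t) = -30·t^5 - 10·t^4 - 20·t^3 + 12·t^2 - 2·t + 5. En prenant ∫v(t)dt et en appliquant x(0) = 5, nous trouvons x(t) = -5·t^6 - 2·t^5 - 5·t^4 + 4·t^3 - t^2 + 5·t + 5. Nous avons la position x(t) = -5·t^6 - 2·t^5 - 5·t^4 + 4·t^3 - t^2 + 5·t + 5. En substituant t = 1: x(1) = 1.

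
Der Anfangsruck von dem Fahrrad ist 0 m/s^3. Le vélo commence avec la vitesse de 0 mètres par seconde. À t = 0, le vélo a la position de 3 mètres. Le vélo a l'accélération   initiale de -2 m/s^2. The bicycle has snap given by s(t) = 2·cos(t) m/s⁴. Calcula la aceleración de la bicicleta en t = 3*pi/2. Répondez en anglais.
To solve this, we need to take 2 integrals of our snap equation s(t) = 2·cos(t). The antiderivative of snap is jerk. Using j(0) = 0, we get j(t) = 2·sin(t). Finding the antiderivative of j(t) and using a(0) = -2: a(t) = -2·cos(t). From the given acceleration equation a(t) = -2·cos(t), we substitute t = 3*pi/2 to get a = 0.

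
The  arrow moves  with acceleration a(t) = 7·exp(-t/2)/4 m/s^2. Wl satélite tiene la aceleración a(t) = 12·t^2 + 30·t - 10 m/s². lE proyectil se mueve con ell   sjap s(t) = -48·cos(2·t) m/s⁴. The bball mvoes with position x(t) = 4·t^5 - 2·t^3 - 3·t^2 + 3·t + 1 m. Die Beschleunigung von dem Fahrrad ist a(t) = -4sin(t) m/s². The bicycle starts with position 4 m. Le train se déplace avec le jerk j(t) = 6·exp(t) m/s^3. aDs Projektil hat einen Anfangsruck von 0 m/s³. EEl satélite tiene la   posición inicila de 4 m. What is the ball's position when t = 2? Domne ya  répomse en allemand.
Aus der Gleichung für die Position x(t) = 4·t^5 - 2·t^3 - 3·t^2 + 3·t + 1, setzen wir t = 2 ein und erhalten x = 107.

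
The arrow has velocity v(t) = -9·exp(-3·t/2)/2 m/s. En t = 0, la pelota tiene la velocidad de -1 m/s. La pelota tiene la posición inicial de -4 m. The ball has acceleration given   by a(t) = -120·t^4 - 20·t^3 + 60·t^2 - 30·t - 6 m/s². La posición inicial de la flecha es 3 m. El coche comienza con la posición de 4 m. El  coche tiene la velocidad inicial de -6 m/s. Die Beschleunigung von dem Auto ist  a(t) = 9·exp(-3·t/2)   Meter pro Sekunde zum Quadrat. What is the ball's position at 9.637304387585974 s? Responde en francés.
Pour résoudre ceci, nous devons prendre 2 primitives de notre équation de l'accélération a(t) = -120·t^4 - 20·t^3 + 60·t^2 - 30·t - 6. En intégrant l'accélération et en utilisant la condition initiale v(0) = -1, nous obtenons v(t) = -24·t^5 - 5·t^4 + 20·t^3 - 15·t^2 - 6·t - 1. En prenant ∫v(t)dt et en appliquant x(0) = -4, nous trouvons x(t) = -4·t^6 - t^5 + 5·t^4 - 5·t^3 - 3·t^2 - t - 4. En utilisant x(t) = -4·t^6 - t^5 + 5·t^4 - 5·t^3 - 3·t^2 - t - 4 et en substituant t = 9.637304387585974, nous trouvons x = -3249515.06478811.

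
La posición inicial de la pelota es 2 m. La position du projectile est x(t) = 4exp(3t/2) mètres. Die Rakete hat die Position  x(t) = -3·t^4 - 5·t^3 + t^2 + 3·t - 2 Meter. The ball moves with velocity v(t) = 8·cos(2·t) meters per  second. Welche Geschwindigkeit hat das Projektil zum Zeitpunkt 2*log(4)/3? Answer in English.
To solve this, we need to take 1 derivative of our position equation x(t) = 4·exp(3·t/2). Differentiating position, we get velocity: v(t) = 6·exp(3·t/2). Using v(t) = 6·exp(3·t/2) and substituting t = 2*log(4)/3, we find v = 24.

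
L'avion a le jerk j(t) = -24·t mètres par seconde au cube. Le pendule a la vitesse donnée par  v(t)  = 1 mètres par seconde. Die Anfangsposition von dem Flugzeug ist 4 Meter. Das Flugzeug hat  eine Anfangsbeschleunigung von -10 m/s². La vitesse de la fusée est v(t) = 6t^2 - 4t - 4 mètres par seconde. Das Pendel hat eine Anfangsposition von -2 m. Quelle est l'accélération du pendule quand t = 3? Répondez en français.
Nous devons dériver notre équation de la vitesse v(t) = 1 1 fois. En dérivant la vitesse, nous obtenons l'accélération: a(t) = 0. De l'équation de l'accélération a(t) = 0, nous substituons t = 3 pour obtenir a = 0.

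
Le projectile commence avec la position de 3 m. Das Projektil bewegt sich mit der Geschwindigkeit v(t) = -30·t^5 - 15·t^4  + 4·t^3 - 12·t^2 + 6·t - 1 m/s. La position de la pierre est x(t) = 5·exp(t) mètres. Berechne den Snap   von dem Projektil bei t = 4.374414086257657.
Ausgehend von der Geschwindigkeit v(t) = -30·t^5 - 15·t^4 + 4·t^3 - 12·t^2 + 6·t - 1, nehmen wir 3 Ableitungen. Die Ableitung von der Geschwindigkeit ergibt die Beschleunigung: a(t) = -150·t^4 - 60·t^3 + 12·t^2 - 24·t + 6. Die Ableitung von der Beschleunigung ergibt den Ruck: j(t) = -600·t^3 - 180·t^2 + 24·t - 24. Mit d/dt von j(t) finden wir s(t) = -1800·t^2 - 360·t + 24. Aus der Gleichung für den Snap s(t) = -1800·t^2 - 360·t + 24, setzen wir t = 4.374414086257657 ein und erhalten s = -35994.6865475417.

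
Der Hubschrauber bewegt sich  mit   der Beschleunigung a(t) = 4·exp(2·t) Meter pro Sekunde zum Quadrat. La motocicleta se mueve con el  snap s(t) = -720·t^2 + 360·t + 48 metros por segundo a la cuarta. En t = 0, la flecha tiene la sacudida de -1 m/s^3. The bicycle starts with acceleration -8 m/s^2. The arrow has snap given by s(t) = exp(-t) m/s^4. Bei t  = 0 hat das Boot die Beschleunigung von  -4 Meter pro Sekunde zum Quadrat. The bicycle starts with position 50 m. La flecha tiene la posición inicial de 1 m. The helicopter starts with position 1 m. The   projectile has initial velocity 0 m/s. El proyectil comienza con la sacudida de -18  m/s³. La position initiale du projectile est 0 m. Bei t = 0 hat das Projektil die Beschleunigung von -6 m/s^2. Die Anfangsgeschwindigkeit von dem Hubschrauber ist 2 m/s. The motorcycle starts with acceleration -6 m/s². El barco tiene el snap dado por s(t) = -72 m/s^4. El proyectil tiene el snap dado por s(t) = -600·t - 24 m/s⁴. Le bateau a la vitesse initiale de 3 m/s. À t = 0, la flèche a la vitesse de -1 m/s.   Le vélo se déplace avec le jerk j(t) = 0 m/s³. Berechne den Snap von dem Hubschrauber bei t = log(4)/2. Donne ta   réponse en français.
Nous devons dériver notre équation de l'accélération a(t) = 4·exp(2·t) 2 fois. En prenant d/dt de a(t), nous trouvons j(t) = 8·exp(2·t). La dérivée du jerk donne le snap: s(t) = 16·exp(2·t). En utilisant s(t) = 16·exp(2·t) et en substituant t = log(4)/2, nous trouvons s = 64.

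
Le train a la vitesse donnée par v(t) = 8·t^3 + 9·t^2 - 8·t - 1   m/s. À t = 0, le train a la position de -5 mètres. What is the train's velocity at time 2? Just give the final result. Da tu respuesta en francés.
v(2) = 83.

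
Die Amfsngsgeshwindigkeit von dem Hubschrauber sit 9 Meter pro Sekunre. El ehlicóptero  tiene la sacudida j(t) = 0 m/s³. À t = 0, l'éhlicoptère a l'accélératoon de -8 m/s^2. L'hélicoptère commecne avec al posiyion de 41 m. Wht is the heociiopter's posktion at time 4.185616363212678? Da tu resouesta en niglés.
Starting from jerk j(t) = 0, we take 3 antiderivatives. Taking ∫j(t)dt and applying a(0) = -8, we find a(t) = -8. Finding the antiderivative of a(t) and using v(0) = 9: v(t) = 9 - 8·t. The integral of velocity is position. Using x(0) = 41, we get x(t) = -4·t^2 + 9·t + 41. We have position x(t) = -4·t^2 + 9·t + 41. Substituting t = 4.185616363212678: x(4.185616363212678) = 8.59300990893919.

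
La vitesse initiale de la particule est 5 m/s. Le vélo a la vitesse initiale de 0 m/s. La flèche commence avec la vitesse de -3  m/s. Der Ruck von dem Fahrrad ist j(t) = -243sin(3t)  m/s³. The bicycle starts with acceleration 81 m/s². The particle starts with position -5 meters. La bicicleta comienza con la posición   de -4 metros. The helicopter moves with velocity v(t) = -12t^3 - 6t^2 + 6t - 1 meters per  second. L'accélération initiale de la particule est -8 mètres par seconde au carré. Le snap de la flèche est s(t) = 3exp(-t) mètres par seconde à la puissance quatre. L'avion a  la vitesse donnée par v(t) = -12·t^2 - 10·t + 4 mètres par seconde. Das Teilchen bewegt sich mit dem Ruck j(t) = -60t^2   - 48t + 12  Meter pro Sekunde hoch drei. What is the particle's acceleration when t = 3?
Starting from jerk j(t) = -60·t^2 - 48·t + 12, we take 1 integral. The integral of jerk, with a(0) = -8, gives acceleration: a(t) = -20·t^3 - 24·t^2 + 12·t - 8. Using a(t) = -20·t^3 - 24·t^2 + 12·t - 8 and substituting t = 3, we find a = -728.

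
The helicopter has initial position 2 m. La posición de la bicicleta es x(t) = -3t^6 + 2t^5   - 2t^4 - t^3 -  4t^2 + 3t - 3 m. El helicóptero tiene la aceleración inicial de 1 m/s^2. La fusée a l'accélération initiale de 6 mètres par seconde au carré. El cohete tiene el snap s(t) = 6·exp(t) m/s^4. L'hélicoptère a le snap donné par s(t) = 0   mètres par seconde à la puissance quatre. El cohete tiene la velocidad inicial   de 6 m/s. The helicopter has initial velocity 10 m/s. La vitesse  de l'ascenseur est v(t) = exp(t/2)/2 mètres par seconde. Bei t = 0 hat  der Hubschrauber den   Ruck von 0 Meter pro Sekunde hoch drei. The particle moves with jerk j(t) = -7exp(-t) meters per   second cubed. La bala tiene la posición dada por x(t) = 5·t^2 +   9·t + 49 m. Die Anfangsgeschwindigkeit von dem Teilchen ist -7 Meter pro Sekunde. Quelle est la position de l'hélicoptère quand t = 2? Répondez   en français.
En partant du snap s(t) = 0, nous prenons 4 intégrales. En intégrant le snap et en utilisant la condition initiale j(0) = 0, nous obtenons j(t) = 0. La primitive du jerk est l'accélération. En utilisant a(0) = 1, nous obtenons a(t) = 1. L'intégrale de l'accélération, avec v(0) = 10, donne la vitesse: v(t) = t + 10. En intégrant la vitesse et en utilisant la condition initiale x(0) = 2, nous obtenons x(t) = t^2/2 + 10·t + 2. Nous avons la position x(t) = t^2/2 + 10·t + 2. En substituant t = 2: x(2) = 24.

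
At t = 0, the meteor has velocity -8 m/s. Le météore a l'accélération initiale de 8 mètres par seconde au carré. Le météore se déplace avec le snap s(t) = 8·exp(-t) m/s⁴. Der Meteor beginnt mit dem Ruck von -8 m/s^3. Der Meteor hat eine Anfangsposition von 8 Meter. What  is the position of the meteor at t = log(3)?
We need to integrate our snap equation s(t) = 8·exp(-t) 4 times. The antiderivative of snap, with j(0) = -8, gives jerk: j(t) = -8·exp(-t). The antiderivative of jerk is acceleration. Using a(0) = 8, we get a(t) = 8·exp(-t). Taking ∫a(t)dt and applying v(0) = -8, we find v(t) = -8·exp(-t). The integral of velocity, with x(0) = 8, gives position: x(t) = 8·exp(-t). From the given position equation x(t) = 8·exp(-t), we substitute t = log(3) to get x = 8/3.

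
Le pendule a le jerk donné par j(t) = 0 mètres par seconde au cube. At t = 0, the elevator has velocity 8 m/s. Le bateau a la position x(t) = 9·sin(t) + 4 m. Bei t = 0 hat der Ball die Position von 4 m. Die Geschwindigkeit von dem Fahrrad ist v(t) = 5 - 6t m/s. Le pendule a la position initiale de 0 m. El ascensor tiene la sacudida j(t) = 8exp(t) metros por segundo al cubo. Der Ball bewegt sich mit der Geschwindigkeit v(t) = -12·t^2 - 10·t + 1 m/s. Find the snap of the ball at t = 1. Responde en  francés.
Nous devons dériver notre équation de la vitesse v(t) = -12·t^2 - 10·t + 1 3 fois. La dérivée de la vitesse donne l'accélération: a(t) = -24·t - 10. La dérivée de l'accélération donne le jerk: j(t) = -24. La dérivée du jerk donne le snap: s(t) = 0. Nous avons le snap s(t) = 0. En substituant t = 1: s(1) = 0.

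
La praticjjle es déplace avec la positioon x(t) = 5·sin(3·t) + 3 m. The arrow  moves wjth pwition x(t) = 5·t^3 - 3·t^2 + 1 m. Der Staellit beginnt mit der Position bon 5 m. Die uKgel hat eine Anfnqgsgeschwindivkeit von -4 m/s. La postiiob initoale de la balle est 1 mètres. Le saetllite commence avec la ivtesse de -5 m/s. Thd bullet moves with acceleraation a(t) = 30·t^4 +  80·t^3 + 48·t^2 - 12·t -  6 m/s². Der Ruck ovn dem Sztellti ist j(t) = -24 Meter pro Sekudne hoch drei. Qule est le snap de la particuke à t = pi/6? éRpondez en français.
En partant de la position x(t) = 5·sin(3·t) + 3, nous prenons 4 dérivées. En prenant d/dt de x(t), nous trouvons v(t) = 15·cos(3·t). En dérivant la vitesse, nous obtenons l'accélération: a(t) = -45·sin(3·t). La dérivée de l'accélération donne le jerk: j(t) = -135·cos(3·t). En dérivant le jerk, nous obtenons le snap: s(t) = 405·sin(3·t). Nous avons le snap s(t) = 405·sin(3·t). En substituant t = pi/6: s(pi/6) = 405.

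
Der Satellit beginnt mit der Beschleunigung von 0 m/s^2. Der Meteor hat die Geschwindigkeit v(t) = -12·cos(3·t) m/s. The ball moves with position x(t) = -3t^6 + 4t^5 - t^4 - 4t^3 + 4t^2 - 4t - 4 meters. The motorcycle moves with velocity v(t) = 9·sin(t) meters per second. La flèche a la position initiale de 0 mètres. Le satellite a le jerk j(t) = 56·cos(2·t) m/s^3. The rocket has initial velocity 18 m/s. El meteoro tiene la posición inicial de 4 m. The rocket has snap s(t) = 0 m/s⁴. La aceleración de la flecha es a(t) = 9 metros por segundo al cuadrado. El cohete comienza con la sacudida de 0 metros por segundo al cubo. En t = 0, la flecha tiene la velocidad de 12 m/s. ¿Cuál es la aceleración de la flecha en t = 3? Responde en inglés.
Using a(t) = 9 and substituting t = 3, we find a = 9.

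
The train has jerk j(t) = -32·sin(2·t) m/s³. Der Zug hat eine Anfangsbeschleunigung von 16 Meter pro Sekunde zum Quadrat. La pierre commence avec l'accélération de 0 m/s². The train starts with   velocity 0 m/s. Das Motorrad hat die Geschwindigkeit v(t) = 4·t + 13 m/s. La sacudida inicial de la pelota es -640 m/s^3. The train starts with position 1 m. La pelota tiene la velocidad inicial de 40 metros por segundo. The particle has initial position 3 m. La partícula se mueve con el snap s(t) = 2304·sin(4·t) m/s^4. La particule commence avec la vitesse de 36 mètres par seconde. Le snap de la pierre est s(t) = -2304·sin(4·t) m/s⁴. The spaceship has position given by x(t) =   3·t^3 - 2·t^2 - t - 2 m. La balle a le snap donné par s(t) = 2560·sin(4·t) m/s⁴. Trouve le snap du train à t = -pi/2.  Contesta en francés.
Nous devons dériver notre équation du jerk j(t) = -32·sin(2·t) 1 fois. En prenant d/dt de j(t), nous trouvons s(t) = -64·cos(2·t). De l'équation du snap s(t) = -64·cos(2·t), nous substituons t = -pi/2 pour obtenir s = 64.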